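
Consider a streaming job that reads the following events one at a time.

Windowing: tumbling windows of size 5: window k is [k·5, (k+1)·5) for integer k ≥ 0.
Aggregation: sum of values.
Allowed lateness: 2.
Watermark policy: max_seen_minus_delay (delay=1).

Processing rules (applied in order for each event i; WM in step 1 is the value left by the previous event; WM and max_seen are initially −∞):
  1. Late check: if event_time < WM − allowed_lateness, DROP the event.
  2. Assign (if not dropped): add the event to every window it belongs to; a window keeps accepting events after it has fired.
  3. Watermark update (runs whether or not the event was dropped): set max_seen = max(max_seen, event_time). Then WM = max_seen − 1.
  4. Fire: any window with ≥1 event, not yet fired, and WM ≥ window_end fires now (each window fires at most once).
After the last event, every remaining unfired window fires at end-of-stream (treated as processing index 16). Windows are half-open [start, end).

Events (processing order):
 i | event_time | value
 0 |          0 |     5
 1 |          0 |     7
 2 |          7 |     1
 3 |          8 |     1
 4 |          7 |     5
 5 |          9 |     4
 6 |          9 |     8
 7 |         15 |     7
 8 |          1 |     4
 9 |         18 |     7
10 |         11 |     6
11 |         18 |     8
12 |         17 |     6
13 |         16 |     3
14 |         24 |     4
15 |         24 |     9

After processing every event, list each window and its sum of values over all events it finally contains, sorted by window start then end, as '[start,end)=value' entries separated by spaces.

[0,5)=12 [5,10)=19 [15,20)=31 [20,25)=13

i=0 t=0 v=5: → [0,5); WM=-1
i=1 t=0 v=7: → [0,5); WM=-1
i=2 t=7 v=1: → [5,10); WM=6; [0,5) fires=12
i=3 t=8 v=1: → [5,10); WM=7
i=4 t=7 v=5: → [5,10); WM=7
i=5 t=9 v=4: → [5,10); WM=8
i=6 t=9 v=8: → [5,10); WM=8
i=7 t=15 v=7: → [15,20); WM=14; [5,10) fires=19
i=8 t=1 v=4: DROP (t<14-2); WM=14
i=9 t=18 v=7: → [15,20); WM=17
i=10 t=11 v=6: DROP (t<17-2); WM=17
i=11 t=18 v=8: → [15,20); WM=17
i=12 t=17 v=6: → [15,20); WM=17
i=13 t=16 v=3: → [15,20); WM=17
i=14 t=24 v=4: → [20,25); WM=23; [15,20) fires=31
i=15 t=24 v=9: → [20,25); WM=23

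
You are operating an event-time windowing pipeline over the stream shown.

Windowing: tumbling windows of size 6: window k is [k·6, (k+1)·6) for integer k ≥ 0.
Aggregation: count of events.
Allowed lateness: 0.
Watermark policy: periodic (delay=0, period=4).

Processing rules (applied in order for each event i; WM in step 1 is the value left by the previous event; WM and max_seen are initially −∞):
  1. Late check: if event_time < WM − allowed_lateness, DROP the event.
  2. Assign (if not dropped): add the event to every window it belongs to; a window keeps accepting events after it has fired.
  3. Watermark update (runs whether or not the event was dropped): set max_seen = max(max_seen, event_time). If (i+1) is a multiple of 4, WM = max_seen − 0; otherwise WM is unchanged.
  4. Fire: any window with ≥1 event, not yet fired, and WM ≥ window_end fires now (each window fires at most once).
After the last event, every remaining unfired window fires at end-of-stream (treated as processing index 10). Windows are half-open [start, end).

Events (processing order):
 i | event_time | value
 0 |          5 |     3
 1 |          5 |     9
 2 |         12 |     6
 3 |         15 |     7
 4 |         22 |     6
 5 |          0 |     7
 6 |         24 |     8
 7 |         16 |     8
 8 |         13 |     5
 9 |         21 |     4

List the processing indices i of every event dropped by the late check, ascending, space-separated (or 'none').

5 8 9

i=0 t=5 v=3: → [0,6); WM=−∞
i=1 t=5 v=9: → [0,6); WM=−∞
i=2 t=12 v=6: → [12,18); WM=−∞
i=3 t=15 v=7: → [12,18); WM=15; [0,6) fires=2
i=4 t=22 v=6: → [18,24); WM=15
i=5 t=0 v=7: DROP (t<15-0); WM=15
i=6 t=24 v=8: → [24,30); WM=15
i=7 t=16 v=8: → [12,18); WM=24; [12,18) fires=3 [18,24) fires=1
i=8 t=13 v=5: DROP (t<24-0); WM=24
i=9 t=21 v=4: DROP (t<24-0); WM=24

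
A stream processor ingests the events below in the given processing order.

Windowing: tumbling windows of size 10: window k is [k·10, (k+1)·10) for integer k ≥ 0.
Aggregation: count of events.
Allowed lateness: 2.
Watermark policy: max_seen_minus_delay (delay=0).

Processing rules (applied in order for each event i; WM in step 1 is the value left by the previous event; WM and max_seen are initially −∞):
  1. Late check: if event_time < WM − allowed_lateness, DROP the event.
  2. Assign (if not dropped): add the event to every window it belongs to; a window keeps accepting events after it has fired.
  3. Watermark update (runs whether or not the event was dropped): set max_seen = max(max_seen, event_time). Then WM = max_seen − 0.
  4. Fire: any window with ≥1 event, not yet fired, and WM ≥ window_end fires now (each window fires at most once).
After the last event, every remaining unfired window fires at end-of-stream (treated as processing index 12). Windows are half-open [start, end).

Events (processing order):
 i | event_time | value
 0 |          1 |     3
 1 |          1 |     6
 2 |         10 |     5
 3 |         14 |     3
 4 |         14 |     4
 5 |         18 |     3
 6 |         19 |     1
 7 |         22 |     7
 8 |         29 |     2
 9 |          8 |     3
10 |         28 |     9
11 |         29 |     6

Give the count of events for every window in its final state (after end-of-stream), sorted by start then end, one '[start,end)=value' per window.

[0,10)=2 [10,20)=5 [20,30)=4

i=0 t=1 v=3: → [0,10); WM=1
i=1 t=1 v=6: → [0,10); WM=1
i=2 t=10 v=5: → [10,20); WM=10; [0,10) fires=2
i=3 t=14 v=3: → [10,20); WM=14
i=4 t=14 v=4: → [10,20); WM=14
i=5 t=18 v=3: → [10,20); WM=18
i=6 t=19 v=1: → [10,20); WM=19
i=7 t=22 v=7: → [20,30); WM=22; [10,20) fires=5
i=8 t=29 v=2: → [20,30); WM=29
i=9 t=8 v=3: DROP (t<29-2); WM=29
i=10 t=28 v=9: → [20,30); WM=29
i=11 t=29 v=6: → [20,30); WM=29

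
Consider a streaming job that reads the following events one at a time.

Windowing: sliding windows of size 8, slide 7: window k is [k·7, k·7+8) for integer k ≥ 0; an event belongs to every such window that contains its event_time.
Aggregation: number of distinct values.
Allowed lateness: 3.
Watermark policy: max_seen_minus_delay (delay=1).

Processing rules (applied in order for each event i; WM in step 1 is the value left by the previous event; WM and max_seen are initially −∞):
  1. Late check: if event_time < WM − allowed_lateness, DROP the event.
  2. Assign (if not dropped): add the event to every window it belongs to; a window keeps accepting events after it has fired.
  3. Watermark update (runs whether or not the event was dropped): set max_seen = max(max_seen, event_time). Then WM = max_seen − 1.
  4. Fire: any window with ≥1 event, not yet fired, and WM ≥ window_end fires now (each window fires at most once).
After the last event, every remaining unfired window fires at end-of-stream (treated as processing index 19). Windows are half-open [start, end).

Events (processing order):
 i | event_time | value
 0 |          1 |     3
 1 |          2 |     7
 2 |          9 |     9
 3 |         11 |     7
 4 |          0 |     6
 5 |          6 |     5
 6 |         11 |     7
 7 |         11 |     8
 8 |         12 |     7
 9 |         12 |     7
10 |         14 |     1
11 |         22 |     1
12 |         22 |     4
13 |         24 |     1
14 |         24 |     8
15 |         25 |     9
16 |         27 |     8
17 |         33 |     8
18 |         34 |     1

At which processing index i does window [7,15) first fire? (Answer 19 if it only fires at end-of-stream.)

i=0 t=1 v=3: → [0,8); WM=0
i=1 t=2 v=7: → [0,8); WM=1
i=2 t=9 v=9: → [7,15); WM=8; [0,8) fires=2
i=3 t=11 v=7: → [7,15); WM=10
i=4 t=0 v=6: DROP (t<10-3); WM=10
i=5 t=6 v=5: DROP (t<10-3); WM=10
i=6 t=11 v=7: → [7,15); WM=10
i=7 t=11 v=8: → [7,15); WM=10
i=8 t=12 v=7: → [7,15); WM=11
i=9 t=12 v=7: → [7,15); WM=11
i=10 t=14 v=1: → [14,22),[7,15); WM=13
i=11 t=22 v=1: → [21,29); WM=21; [7,15) fires=4
i=12 t=22 v=4: → [21,29); WM=21
i=13 t=24 v=1: → [21,29); WM=23; [14,22) fires=1
i=14 t=24 v=8: → [21,29); WM=23
i=15 t=25 v=9: → [21,29); WM=24
i=16 t=27 v=8: → [21,29); WM=26
i=17 t=33 v=8: → [28,36); WM=32; [21,29) fires=4
i=18 t=34 v=1: → [28,36); WM=33

11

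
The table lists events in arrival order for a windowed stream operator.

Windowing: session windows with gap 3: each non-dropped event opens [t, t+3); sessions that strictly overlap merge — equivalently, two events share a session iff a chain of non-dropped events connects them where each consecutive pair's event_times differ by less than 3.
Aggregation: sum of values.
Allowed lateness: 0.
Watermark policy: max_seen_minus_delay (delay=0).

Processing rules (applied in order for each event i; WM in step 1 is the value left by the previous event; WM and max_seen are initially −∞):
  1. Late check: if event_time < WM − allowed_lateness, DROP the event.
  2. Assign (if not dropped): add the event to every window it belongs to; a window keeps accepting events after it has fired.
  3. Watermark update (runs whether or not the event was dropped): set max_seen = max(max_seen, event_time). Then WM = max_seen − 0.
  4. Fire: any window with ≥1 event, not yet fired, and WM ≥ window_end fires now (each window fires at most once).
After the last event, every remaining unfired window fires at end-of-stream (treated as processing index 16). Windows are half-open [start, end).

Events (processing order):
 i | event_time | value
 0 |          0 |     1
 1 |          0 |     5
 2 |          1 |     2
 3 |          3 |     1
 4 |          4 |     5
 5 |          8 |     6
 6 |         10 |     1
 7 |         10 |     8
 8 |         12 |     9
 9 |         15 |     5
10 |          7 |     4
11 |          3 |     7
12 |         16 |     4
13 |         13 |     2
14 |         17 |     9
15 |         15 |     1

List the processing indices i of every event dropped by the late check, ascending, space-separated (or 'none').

i=0 t=0 v=1: → [0,3); WM=0
i=1 t=0 v=5: → [0,3); WM=0
i=2 t=1 v=2: → [0,4); WM=1
i=3 t=3 v=1: → [0,6); WM=3
i=4 t=4 v=5: → [0,7); WM=4
i=5 t=8 v=6: → [8,11); WM=8
i=6 t=10 v=1: → [8,13); WM=10
i=7 t=10 v=8: → [8,13); WM=10
i=8 t=12 v=9: → [8,15); WM=12
i=9 t=15 v=5: → [15,18); WM=15
i=10 t=7 v=4: DROP (t<15-0); WM=15
i=11 t=3 v=7: DROP (t<15-0); WM=15
i=12 t=16 v=4: → [15,19); WM=16
i=13 t=13 v=2: DROP (t<16-0); WM=16
i=14 t=17 v=9: → [15,20); WM=17
i=15 t=15 v=1: DROP (t<17-0); WM=17

10 11 13 15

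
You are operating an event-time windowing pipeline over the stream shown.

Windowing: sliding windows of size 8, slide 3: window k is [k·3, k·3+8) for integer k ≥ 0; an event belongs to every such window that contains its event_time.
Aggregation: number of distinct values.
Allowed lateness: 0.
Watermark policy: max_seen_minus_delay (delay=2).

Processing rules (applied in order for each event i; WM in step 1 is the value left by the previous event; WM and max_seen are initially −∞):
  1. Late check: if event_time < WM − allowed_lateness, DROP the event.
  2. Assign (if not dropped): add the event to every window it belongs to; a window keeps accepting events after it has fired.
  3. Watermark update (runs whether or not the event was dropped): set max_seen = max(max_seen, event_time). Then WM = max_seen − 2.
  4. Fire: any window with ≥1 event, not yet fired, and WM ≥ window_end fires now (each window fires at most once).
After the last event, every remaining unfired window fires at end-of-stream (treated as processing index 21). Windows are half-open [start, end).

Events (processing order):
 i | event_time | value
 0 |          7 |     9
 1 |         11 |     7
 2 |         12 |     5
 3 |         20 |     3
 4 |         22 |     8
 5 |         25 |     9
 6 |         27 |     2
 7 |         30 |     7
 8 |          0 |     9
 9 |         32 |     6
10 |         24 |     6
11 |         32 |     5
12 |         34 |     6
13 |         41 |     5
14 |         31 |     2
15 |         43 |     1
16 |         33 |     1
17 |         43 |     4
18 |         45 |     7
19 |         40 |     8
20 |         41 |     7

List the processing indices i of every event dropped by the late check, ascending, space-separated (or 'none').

8 10 14 16 19 20

i=0 t=7 v=9: → [6,14),[3,11),[0,8); WM=5
i=1 t=11 v=7: → [9,17),[6,14); WM=9; [0,8) fires=1
i=2 t=12 v=5: → [12,20),[9,17),[6,14); WM=10
i=3 t=20 v=3: → [18,26),[15,23); WM=18; [3,11) fires=1 [6,14) fires=3 [9,17) fires=2
i=4 t=22 v=8: → [21,29),[18,26),[15,23); WM=20; [12,20) fires=1
i=5 t=25 v=9: → [24,32),[21,29),[18,26); WM=23; [15,23) fires=2
i=6 t=27 v=2: → [27,35),[24,32),[21,29); WM=25
i=7 t=30 v=7: → [30,38),[27,35),[24,32); WM=28; [18,26) fires=3
i=8 t=0 v=9: DROP (t<28-0); WM=28
i=9 t=32 v=6: → [30,38),[27,35); WM=30; [21,29) fires=3
i=10 t=24 v=6: DROP (t<30-0); WM=30
i=11 t=32 v=5: → [30,38),[27,35); WM=30
i=12 t=34 v=6: → [33,41),[30,38),[27,35); WM=32; [24,32) fires=3
i=13 t=41 v=5: → [39,47),[36,44); WM=39; [27,35) fires=4 [30,38) fires=3
i=14 t=31 v=2: DROP (t<39-0); WM=39
i=15 t=43 v=1: → [42,50),[39,47),[36,44); WM=41; [33,41) fires=1
i=16 t=33 v=1: DROP (t<41-0); WM=41
i=17 t=43 v=4: → [42,50),[39,47),[36,44); WM=41
i=18 t=45 v=7: → [45,53),[42,50),[39,47); WM=43
i=19 t=40 v=8: DROP (t<43-0); WM=43
i=20 t=41 v=7: DROP (t<43-0); WM=43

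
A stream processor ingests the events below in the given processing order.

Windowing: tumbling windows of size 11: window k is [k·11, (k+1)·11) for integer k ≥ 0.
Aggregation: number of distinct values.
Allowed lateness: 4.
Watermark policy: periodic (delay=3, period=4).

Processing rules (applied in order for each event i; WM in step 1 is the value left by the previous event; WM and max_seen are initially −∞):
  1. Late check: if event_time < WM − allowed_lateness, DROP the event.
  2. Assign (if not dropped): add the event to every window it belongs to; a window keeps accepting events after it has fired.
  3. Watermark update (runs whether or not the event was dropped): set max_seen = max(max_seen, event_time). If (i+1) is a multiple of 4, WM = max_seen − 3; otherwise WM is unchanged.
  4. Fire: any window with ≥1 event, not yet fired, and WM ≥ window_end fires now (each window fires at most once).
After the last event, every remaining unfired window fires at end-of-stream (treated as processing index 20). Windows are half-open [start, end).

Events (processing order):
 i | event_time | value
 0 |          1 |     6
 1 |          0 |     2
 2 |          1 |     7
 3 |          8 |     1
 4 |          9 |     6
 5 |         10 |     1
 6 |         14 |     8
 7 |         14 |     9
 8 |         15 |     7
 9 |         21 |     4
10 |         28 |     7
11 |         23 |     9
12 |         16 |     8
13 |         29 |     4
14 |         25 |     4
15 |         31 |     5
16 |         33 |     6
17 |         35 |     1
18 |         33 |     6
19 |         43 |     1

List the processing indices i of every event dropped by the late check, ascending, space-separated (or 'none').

i=0 t=1 v=6: → [0,11); WM=−∞
i=1 t=0 v=2: → [0,11); WM=−∞
i=2 t=1 v=7: → [0,11); WM=−∞
i=3 t=8 v=1: → [0,11); WM=5
i=4 t=9 v=6: → [0,11); WM=5
i=5 t=10 v=1: → [0,11); WM=5
i=6 t=14 v=8: → [11,22); WM=5
i=7 t=14 v=9: → [11,22); WM=11; [0,11) fires=4
i=8 t=15 v=7: → [11,22); WM=11
i=9 t=21 v=4: → [11,22); WM=11
i=10 t=28 v=7: → [22,33); WM=11
i=11 t=23 v=9: → [22,33); WM=25; [11,22) fires=4
i=12 t=16 v=8: DROP (t<25-4); WM=25
i=13 t=29 v=4: → [22,33); WM=25
i=14 t=25 v=4: → [22,33); WM=25
i=15 t=31 v=5: → [22,33); WM=28
i=16 t=33 v=6: → [33,44); WM=28
i=17 t=35 v=1: → [33,44); WM=28
i=18 t=33 v=6: → [33,44); WM=28
i=19 t=43 v=1: → [33,44); WM=40; [22,33) fires=4

12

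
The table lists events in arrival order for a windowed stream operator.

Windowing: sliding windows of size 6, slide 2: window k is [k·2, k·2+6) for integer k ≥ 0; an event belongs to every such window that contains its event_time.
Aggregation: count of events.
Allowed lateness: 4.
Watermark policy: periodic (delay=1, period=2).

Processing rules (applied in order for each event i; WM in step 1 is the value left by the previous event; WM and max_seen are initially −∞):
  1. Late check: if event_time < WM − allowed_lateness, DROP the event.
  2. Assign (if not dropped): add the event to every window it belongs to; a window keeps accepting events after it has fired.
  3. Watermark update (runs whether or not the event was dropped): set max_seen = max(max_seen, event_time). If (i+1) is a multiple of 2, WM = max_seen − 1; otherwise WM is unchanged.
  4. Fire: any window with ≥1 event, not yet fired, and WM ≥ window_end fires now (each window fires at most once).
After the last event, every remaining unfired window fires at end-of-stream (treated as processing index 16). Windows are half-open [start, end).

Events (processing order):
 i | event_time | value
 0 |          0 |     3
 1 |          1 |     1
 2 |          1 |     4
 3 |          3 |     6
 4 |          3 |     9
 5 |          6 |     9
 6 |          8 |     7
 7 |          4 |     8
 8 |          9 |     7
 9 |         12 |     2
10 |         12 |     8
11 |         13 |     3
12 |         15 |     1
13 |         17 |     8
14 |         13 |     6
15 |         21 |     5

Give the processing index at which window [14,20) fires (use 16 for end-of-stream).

i=0 t=0 v=3: → [0,6); WM=−∞
i=1 t=1 v=1: → [0,6); WM=0
i=2 t=1 v=4: → [0,6); WM=0
i=3 t=3 v=6: → [2,8),[0,6); WM=2
i=4 t=3 v=9: → [2,8),[0,6); WM=2
i=5 t=6 v=9: → [6,12),[4,10),[2,8); WM=5
i=6 t=8 v=7: → [8,14),[6,12),[4,10); WM=5
i=7 t=4 v=8: → [4,10),[2,8),[0,6); WM=7; [0,6) fires=6
i=8 t=9 v=7: → [8,14),[6,12),[4,10); WM=7
i=9 t=12 v=2: → [12,18),[10,16),[8,14); WM=11; [2,8) fires=4 [4,10) fires=4
i=10 t=12 v=8: → [12,18),[10,16),[8,14); WM=11
i=11 t=13 v=3: → [12,18),[10,16),[8,14); WM=12; [6,12) fires=3
i=12 t=15 v=1: → [14,20),[12,18),[10,16); WM=12
i=13 t=17 v=8: → [16,22),[14,20),[12,18); WM=16; [8,14) fires=5 [10,16) fires=4
i=14 t=13 v=6: → [12,18),[10,16),[8,14); WM=16
i=15 t=21 v=5: → [20,26),[18,24),[16,22); WM=20; [12,18) fires=6 [14,20) fires=2

15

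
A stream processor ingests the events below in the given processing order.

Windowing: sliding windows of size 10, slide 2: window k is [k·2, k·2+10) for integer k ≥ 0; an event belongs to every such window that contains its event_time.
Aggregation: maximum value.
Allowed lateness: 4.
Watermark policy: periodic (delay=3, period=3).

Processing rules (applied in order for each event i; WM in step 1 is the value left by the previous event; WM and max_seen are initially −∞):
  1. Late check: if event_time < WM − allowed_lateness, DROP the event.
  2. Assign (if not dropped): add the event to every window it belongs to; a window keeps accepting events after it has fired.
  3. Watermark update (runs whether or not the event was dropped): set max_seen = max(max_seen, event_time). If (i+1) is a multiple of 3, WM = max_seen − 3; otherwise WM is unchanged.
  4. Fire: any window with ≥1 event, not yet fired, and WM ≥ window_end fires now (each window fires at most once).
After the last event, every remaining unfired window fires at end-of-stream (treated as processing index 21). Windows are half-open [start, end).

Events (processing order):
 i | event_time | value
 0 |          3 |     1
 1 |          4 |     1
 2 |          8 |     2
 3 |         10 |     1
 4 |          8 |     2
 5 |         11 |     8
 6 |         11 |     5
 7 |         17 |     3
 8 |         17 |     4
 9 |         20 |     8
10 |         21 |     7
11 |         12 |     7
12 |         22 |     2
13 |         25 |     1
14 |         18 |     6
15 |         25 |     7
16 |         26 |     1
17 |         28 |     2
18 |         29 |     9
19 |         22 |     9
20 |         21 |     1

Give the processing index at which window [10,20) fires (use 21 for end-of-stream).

i=0 t=3 v=1: → [2,12),[0,10); WM=−∞
i=1 t=4 v=1: → [4,14),[2,12),[0,10); WM=−∞
i=2 t=8 v=2: → [8,18),[6,16),[4,14),[2,12),[0,10); WM=5
i=3 t=10 v=1: → [10,20),[8,18),[6,16),[4,14),[2,12); WM=5
i=4 t=8 v=2: → [8,18),[6,16),[4,14),[2,12),[0,10); WM=5
i=5 t=11 v=8: → [10,20),[8,18),[6,16),[4,14),[2,12); WM=8
i=6 t=11 v=5: → [10,20),[8,18),[6,16),[4,14),[2,12); WM=8
i=7 t=17 v=3: → [16,26),[14,24),[12,22),[10,20),[8,18); WM=8
i=8 t=17 v=4: → [16,26),[14,24),[12,22),[10,20),[8,18); WM=14; [0,10) fires=2 [2,12) fires=8 [4,14) fires=8
i=9 t=20 v=8: → [20,30),[18,28),[16,26),[14,24),[12,22); WM=14
i=10 t=21 v=7: → [20,30),[18,28),[16,26),[14,24),[12,22); WM=14
i=11 t=12 v=7: → [12,22),[10,20),[8,18),[6,16),[4,14); WM=18; [6,16) fires=8 [8,18) fires=8
i=12 t=22 v=2: → [22,32),[20,30),[18,28),[16,26),[14,24); WM=18
i=13 t=25 v=1: → [24,34),[22,32),[20,30),[18,28),[16,26); WM=18
i=14 t=18 v=6: → [18,28),[16,26),[14,24),[12,22),[10,20); WM=22; [10,20) fires=8 [12,22) fires=8
i=15 t=25 v=7: → [24,34),[22,32),[20,30),[18,28),[16,26); WM=22
i=16 t=26 v=1: → [26,36),[24,34),[22,32),[20,30),[18,28); WM=22
i=17 t=28 v=2: → [28,38),[26,36),[24,34),[22,32),[20,30); WM=25; [14,24) fires=8
i=18 t=29 v=9: → [28,38),[26,36),[24,34),[22,32),[20,30); WM=25
i=19 t=22 v=9: → [22,32),[20,30),[18,28),[16,26),[14,24); WM=25
i=20 t=21 v=1: → [20,30),[18,28),[16,26),[14,24),[12,22); WM=26; [16,26) fires=9

14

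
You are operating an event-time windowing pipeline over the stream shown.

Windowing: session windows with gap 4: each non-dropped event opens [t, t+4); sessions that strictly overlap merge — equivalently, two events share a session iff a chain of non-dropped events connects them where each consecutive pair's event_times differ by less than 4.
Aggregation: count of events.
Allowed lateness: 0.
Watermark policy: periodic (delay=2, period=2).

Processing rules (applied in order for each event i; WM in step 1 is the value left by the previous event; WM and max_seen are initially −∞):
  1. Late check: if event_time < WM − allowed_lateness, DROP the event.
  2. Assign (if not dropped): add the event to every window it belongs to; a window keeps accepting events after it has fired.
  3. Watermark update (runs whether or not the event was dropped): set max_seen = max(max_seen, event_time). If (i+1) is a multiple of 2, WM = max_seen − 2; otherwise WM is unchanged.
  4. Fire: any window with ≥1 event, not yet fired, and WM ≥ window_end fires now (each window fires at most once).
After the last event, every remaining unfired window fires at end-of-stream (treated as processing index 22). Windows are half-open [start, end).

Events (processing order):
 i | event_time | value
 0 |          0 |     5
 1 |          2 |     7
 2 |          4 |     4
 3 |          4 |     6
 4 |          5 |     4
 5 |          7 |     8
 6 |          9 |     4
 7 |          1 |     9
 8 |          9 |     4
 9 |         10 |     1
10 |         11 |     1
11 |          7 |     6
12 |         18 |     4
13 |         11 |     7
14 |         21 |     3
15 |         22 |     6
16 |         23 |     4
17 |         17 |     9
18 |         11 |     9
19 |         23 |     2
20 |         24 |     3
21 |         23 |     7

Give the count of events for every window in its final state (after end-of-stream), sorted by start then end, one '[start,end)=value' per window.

[0,15)=11 [18,28)=7

i=0 t=0 v=5: → [0,4); WM=−∞
i=1 t=2 v=7: → [0,6); WM=0
i=2 t=4 v=4: → [0,8); WM=0
i=3 t=4 v=6: → [0,8); WM=2
i=4 t=5 v=4: → [0,9); WM=2
i=5 t=7 v=8: → [0,11); WM=5
i=6 t=9 v=4: → [0,13); WM=5
i=7 t=1 v=9: DROP (t<5-0); WM=7
i=8 t=9 v=4: → [0,13); WM=7
i=9 t=10 v=1: → [0,14); WM=8
i=10 t=11 v=1: → [0,15); WM=8
i=11 t=7 v=6: DROP (t<8-0); WM=9
i=12 t=18 v=4: → [18,22); WM=9
i=13 t=11 v=7: → [0,15); WM=16
i=14 t=21 v=3: → [18,25); WM=16
i=15 t=22 v=6: → [18,26); WM=20
i=16 t=23 v=4: → [18,27); WM=20
i=17 t=17 v=9: DROP (t<20-0); WM=21
i=18 t=11 v=9: DROP (t<21-0); WM=21
i=19 t=23 v=2: → [18,27); WM=21
i=20 t=24 v=3: → [18,28); WM=21
i=21 t=23 v=7: → [18,28); WM=22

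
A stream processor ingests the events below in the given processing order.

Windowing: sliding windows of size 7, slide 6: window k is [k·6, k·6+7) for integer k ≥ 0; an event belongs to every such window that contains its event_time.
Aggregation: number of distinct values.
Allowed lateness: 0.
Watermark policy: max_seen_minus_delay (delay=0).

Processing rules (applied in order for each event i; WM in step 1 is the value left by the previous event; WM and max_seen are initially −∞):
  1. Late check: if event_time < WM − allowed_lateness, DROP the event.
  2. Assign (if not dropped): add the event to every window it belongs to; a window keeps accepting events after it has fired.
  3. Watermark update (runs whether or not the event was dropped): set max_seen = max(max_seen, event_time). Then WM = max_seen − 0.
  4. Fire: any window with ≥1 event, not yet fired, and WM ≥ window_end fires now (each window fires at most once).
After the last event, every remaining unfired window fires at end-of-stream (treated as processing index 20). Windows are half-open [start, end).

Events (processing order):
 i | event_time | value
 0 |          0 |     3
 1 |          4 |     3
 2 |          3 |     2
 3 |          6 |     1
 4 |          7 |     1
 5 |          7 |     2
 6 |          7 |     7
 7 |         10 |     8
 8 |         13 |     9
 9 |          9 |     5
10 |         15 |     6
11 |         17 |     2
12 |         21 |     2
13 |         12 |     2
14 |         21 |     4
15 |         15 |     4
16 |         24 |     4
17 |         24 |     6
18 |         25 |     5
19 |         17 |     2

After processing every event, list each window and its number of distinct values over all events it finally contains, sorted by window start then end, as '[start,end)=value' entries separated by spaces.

i=0 t=0 v=3: → [0,7); WM=0
i=1 t=4 v=3: → [0,7); WM=4
i=2 t=3 v=2: DROP (t<4-0); WM=4
i=3 t=6 v=1: → [6,13),[0,7); WM=6
i=4 t=7 v=1: → [6,13); WM=7; [0,7) fires=2
i=5 t=7 v=2: → [6,13); WM=7
i=6 t=7 v=7: → [6,13); WM=7
i=7 t=10 v=8: → [6,13); WM=10
i=8 t=13 v=9: → [12,19); WM=13; [6,13) fires=4
i=9 t=9 v=5: DROP (t<13-0); WM=13
i=10 t=15 v=6: → [12,19); WM=15
i=11 t=17 v=2: → [12,19); WM=17
i=12 t=21 v=2: → [18,25); WM=21; [12,19) fires=3
i=13 t=12 v=2: DROP (t<21-0); WM=21
i=14 t=21 v=4: → [18,25); WM=21
i=15 t=15 v=4: DROP (t<21-0); WM=21
i=16 t=24 v=4: → [24,31),[18,25); WM=24
i=17 t=24 v=6: → [24,31),[18,25); WM=24
i=18 t=25 v=5: → [24,31); WM=25; [18,25) fires=3
i=19 t=17 v=2: DROP (t<25-0); WM=25

[0,7)=2 [6,13)=4 [12,19)=3 [18,25)=3 [24,31)=3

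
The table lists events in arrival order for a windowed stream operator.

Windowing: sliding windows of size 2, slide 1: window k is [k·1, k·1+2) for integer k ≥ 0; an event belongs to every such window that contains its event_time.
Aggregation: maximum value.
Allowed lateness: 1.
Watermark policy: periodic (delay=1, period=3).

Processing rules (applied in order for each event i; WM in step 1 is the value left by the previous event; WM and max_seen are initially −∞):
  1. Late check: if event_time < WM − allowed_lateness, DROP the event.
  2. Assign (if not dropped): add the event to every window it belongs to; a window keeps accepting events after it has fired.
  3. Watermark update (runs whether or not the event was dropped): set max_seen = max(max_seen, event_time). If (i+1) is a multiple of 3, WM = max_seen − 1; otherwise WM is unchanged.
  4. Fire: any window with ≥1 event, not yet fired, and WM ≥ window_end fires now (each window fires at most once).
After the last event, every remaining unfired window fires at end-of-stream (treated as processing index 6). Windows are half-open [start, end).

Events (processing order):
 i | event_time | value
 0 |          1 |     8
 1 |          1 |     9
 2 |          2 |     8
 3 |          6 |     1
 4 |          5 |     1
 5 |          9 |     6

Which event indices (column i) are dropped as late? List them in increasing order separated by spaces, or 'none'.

i=0 t=1 v=8: → [1,3),[0,2); WM=−∞
i=1 t=1 v=9: → [1,3),[0,2); WM=−∞
i=2 t=2 v=8: → [2,4),[1,3); WM=1
i=3 t=6 v=1: → [6,8),[5,7); WM=1
i=4 t=5 v=1: → [5,7),[4,6); WM=1
i=5 t=9 v=6: → [9,11),[8,10); WM=8; [0,2) fires=9 [1,3) fires=9 [2,4) fires=8 [4,6) fires=1 [5,7) fires=1 [6,8) fires=1

none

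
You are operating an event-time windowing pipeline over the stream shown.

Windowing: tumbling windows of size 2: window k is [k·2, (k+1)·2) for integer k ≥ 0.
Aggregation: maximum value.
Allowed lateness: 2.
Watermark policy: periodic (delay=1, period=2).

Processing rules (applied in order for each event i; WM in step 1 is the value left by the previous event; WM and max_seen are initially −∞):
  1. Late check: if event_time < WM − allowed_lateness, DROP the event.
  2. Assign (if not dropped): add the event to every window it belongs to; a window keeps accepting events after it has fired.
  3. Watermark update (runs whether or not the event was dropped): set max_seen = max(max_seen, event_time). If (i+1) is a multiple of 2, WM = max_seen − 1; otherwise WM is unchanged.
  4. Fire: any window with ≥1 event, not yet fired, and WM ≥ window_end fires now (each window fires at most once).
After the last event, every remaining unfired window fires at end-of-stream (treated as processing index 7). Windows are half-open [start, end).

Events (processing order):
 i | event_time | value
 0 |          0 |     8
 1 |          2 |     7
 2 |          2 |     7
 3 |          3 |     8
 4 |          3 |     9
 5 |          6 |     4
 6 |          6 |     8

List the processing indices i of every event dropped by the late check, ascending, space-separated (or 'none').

i=0 t=0 v=8: → [0,2); WM=−∞
i=1 t=2 v=7: → [2,4); WM=1
i=2 t=2 v=7: → [2,4); WM=1
i=3 t=3 v=8: → [2,4); WM=2; [0,2) fires=8
i=4 t=3 v=9: → [2,4); WM=2
i=5 t=6 v=4: → [6,8); WM=5; [2,4) fires=9
i=6 t=6 v=8: → [6,8); WM=5

none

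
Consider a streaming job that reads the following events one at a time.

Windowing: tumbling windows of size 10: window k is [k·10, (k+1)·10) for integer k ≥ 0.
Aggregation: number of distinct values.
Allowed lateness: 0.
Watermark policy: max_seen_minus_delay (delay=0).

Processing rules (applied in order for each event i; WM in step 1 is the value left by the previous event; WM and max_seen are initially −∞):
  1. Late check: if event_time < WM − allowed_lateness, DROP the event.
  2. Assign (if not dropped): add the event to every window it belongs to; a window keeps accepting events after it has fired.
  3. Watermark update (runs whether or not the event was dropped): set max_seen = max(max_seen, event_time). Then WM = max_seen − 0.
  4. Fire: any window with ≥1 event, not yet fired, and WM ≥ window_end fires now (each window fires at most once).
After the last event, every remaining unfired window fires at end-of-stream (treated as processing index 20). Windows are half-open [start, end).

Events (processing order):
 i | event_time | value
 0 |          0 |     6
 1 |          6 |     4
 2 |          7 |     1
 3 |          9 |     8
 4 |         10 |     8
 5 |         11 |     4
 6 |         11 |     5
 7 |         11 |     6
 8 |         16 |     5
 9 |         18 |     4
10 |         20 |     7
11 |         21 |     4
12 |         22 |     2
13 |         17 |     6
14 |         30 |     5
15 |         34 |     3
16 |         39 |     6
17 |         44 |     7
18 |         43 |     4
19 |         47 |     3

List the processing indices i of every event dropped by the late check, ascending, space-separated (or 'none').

i=0 t=0 v=6: → [0,10); WM=0
i=1 t=6 v=4: → [0,10); WM=6
i=2 t=7 v=1: → [0,10); WM=7
i=3 t=9 v=8: → [0,10); WM=9
i=4 t=10 v=8: → [10,20); WM=10; [0,10) fires=4
i=5 t=11 v=4: → [10,20); WM=11
i=6 t=11 v=5: → [10,20); WM=11
i=7 t=11 v=6: → [10,20); WM=11
i=8 t=16 v=5: → [10,20); WM=16
i=9 t=18 v=4: → [10,20); WM=18
i=10 t=20 v=7: → [20,30); WM=20; [10,20) fires=4
i=11 t=21 v=4: → [20,30); WM=21
i=12 t=22 v=2: → [20,30); WM=22
i=13 t=17 v=6: DROP (t<22-0); WM=22
i=14 t=30 v=5: → [30,40); WM=30; [20,30) fires=3
i=15 t=34 v=3: → [30,40); WM=34
i=16 t=39 v=6: → [30,40); WM=39
i=17 t=44 v=7: → [40,50); WM=44; [30,40) fires=3
i=18 t=43 v=4: DROP (t<44-0); WM=44
i=19 t=47 v=3: → [40,50); WM=47

13 18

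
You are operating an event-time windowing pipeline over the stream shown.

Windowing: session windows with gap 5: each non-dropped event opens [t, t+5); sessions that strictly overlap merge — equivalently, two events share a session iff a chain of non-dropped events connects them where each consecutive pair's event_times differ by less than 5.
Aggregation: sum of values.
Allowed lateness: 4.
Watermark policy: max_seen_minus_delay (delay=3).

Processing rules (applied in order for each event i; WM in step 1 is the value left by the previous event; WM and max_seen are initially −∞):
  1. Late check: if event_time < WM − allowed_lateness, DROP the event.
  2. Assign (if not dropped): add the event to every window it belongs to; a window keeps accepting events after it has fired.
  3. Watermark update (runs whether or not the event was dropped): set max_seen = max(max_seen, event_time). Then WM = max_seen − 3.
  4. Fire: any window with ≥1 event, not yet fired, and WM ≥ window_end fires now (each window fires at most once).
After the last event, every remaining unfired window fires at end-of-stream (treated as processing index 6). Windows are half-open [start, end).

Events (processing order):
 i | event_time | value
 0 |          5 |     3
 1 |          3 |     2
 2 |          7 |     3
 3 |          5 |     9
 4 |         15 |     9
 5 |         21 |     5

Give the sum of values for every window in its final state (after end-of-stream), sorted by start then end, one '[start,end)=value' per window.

[3,12)=17 [15,20)=9 [21,26)=5

i=0 t=5 v=3: → [5,10); WM=2
i=1 t=3 v=2: → [3,10); WM=2
i=2 t=7 v=3: → [3,12); WM=4
i=3 t=5 v=9: → [3,12); WM=4
i=4 t=15 v=9: → [15,20); WM=12
i=5 t=21 v=5: → [21,26); WM=18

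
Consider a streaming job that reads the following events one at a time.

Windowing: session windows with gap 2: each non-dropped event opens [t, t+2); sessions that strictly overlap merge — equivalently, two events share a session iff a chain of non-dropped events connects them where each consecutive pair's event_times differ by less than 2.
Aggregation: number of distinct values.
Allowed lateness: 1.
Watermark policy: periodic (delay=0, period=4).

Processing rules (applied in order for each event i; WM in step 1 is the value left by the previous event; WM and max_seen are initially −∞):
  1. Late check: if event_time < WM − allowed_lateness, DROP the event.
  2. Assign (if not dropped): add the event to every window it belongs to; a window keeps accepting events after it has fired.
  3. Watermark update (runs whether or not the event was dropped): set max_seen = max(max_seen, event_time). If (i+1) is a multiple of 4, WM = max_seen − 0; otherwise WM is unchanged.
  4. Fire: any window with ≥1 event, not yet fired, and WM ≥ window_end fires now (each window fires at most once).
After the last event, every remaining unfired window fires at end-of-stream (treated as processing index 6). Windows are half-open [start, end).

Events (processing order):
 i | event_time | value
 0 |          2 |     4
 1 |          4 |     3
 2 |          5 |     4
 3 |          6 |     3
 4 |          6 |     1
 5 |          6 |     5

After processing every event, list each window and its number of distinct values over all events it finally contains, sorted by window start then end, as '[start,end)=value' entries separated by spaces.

i=0 t=2 v=4: → [2,4); WM=−∞
i=1 t=4 v=3: → [4,6); WM=−∞
i=2 t=5 v=4: → [4,7); WM=−∞
i=3 t=6 v=3: → [4,8); WM=6
i=4 t=6 v=1: → [4,8); WM=6
i=5 t=6 v=5: → [4,8); WM=6

[2,4)=1 [4,8)=4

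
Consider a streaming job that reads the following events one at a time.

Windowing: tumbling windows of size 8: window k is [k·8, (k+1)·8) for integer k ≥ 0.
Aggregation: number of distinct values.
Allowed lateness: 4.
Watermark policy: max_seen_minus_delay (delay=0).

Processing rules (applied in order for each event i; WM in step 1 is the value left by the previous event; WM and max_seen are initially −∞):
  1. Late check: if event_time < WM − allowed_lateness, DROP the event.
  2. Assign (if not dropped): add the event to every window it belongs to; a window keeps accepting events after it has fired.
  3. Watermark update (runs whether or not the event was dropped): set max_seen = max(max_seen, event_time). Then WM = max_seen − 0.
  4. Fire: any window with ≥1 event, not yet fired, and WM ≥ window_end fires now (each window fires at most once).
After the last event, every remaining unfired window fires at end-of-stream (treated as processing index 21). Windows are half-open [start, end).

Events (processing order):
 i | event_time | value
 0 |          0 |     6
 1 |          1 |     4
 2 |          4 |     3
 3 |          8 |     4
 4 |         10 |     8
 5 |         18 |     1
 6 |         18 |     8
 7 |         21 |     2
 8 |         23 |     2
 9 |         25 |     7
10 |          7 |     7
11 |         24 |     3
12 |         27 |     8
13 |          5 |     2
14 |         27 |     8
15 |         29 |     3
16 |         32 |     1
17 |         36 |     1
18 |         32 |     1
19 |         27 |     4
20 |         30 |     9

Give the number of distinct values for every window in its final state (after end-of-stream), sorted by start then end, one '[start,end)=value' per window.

i=0 t=0 v=6: → [0,8); WM=0
i=1 t=1 v=4: → [0,8); WM=1
i=2 t=4 v=3: → [0,8); WM=4
i=3 t=8 v=4: → [8,16); WM=8; [0,8) fires=3
i=4 t=10 v=8: → [8,16); WM=10
i=5 t=18 v=1: → [16,24); WM=18; [8,16) fires=2
i=6 t=18 v=8: → [16,24); WM=18
i=7 t=21 v=2: → [16,24); WM=21
i=8 t=23 v=2: → [16,24); WM=23
i=9 t=25 v=7: → [24,32); WM=25; [16,24) fires=3
i=10 t=7 v=7: DROP (t<25-4); WM=25
i=11 t=24 v=3: → [24,32); WM=25
i=12 t=27 v=8: → [24,32); WM=27
i=13 t=5 v=2: DROP (t<27-4); WM=27
i=14 t=27 v=8: → [24,32); WM=27
i=15 t=29 v=3: → [24,32); WM=29
i=16 t=32 v=1: → [32,40); WM=32; [24,32) fires=3
i=17 t=36 v=1: → [32,40); WM=36
i=18 t=32 v=1: → [32,40); WM=36
i=19 t=27 v=4: DROP (t<36-4); WM=36
i=20 t=30 v=9: DROP (t<36-4); WM=36

[0,8)=3 [8,16)=2 [16,24)=3 [24,32)=3 [32,40)=1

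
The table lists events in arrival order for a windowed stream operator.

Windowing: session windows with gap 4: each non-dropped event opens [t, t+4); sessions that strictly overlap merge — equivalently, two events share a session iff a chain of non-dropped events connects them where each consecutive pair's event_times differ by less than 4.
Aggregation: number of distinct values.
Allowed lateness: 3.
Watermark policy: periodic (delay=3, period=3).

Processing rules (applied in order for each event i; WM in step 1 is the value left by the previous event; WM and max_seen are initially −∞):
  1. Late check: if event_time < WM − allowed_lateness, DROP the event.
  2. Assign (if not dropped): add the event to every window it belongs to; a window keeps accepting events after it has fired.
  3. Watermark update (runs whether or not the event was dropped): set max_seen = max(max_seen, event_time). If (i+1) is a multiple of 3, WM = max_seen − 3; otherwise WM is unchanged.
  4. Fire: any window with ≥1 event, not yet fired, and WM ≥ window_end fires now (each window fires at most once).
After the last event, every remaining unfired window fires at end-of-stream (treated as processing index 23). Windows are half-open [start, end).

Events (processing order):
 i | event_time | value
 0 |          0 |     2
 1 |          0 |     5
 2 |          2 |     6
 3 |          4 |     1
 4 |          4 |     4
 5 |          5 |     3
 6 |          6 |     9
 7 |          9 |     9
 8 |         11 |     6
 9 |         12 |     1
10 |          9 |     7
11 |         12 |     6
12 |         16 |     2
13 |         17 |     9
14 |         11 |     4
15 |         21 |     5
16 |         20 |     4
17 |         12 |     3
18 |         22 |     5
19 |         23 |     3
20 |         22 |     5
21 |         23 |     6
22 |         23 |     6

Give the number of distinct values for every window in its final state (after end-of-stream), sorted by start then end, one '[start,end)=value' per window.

i=0 t=0 v=2: → [0,4); WM=−∞
i=1 t=0 v=5: → [0,4); WM=−∞
i=2 t=2 v=6: → [0,6); WM=-1
i=3 t=4 v=1: → [0,8); WM=-1
i=4 t=4 v=4: → [0,8); WM=-1
i=5 t=5 v=3: → [0,9); WM=2
i=6 t=6 v=9: → [0,10); WM=2
i=7 t=9 v=9: → [0,13); WM=2
i=8 t=11 v=6: → [0,15); WM=8
i=9 t=12 v=1: → [0,16); WM=8
i=10 t=9 v=7: → [0,16); WM=8
i=11 t=12 v=6: → [0,16); WM=9
i=12 t=16 v=2: → [16,20); WM=9
i=13 t=17 v=9: → [16,21); WM=9
i=14 t=11 v=4: → [0,16); WM=14
i=15 t=21 v=5: → [21,25); WM=14
i=16 t=20 v=4: → [16,25); WM=14
i=17 t=12 v=3: → [0,16); WM=18
i=18 t=22 v=5: → [16,26); WM=18
i=19 t=23 v=3: → [16,27); WM=18
i=20 t=22 v=5: → [16,27); WM=20
i=21 t=23 v=6: → [16,27); WM=20
i=22 t=23 v=6: → [16,27); WM=20

[0,16)=8 [16,27)=6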